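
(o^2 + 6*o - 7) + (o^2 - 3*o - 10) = 2*o^2 + 3*o - 17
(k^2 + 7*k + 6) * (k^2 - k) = k^4 + 6*k^3 - k^2 - 6*k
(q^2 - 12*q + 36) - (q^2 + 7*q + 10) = 26 - 19*q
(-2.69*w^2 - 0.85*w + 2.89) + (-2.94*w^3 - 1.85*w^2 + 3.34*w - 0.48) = -2.94*w^3 - 4.54*w^2 + 2.49*w + 2.41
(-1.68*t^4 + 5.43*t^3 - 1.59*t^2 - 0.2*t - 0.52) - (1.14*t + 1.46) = -1.68*t^4 + 5.43*t^3 - 1.59*t^2 - 1.34*t - 1.98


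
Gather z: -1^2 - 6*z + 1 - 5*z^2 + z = -5*z^2 - 5*z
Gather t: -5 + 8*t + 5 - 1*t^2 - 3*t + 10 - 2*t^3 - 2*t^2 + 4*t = -2*t^3 - 3*t^2 + 9*t + 10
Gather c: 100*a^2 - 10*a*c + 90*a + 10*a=100*a^2 - 10*a*c + 100*a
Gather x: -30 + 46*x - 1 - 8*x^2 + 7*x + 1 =-8*x^2 + 53*x - 30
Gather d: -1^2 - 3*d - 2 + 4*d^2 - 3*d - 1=4*d^2 - 6*d - 4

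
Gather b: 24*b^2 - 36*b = 24*b^2 - 36*b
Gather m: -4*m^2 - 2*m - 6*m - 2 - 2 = -4*m^2 - 8*m - 4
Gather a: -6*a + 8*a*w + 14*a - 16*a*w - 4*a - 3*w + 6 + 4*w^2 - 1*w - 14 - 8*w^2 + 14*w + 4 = a*(4 - 8*w) - 4*w^2 + 10*w - 4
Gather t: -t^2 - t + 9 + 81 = -t^2 - t + 90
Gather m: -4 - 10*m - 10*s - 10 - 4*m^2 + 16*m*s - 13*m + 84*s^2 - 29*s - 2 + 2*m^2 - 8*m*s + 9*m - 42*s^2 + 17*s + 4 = -2*m^2 + m*(8*s - 14) + 42*s^2 - 22*s - 12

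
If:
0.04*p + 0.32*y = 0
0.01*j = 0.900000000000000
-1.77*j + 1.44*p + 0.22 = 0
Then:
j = 90.00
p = 110.47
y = -13.81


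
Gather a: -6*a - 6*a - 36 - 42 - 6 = -12*a - 84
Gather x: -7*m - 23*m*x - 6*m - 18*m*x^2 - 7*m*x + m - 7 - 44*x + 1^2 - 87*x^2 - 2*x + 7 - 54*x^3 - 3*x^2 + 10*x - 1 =-12*m - 54*x^3 + x^2*(-18*m - 90) + x*(-30*m - 36)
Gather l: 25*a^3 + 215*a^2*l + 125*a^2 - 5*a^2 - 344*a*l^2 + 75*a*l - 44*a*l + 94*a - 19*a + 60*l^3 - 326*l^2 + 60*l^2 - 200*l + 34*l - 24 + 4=25*a^3 + 120*a^2 + 75*a + 60*l^3 + l^2*(-344*a - 266) + l*(215*a^2 + 31*a - 166) - 20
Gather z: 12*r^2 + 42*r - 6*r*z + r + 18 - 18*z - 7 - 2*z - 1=12*r^2 + 43*r + z*(-6*r - 20) + 10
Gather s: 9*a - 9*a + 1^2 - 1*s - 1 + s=0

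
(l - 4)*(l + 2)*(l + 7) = l^3 + 5*l^2 - 22*l - 56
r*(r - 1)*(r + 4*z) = r^3 + 4*r^2*z - r^2 - 4*r*z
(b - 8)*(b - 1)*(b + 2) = b^3 - 7*b^2 - 10*b + 16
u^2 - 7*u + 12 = (u - 4)*(u - 3)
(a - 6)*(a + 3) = a^2 - 3*a - 18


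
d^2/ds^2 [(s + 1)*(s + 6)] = 2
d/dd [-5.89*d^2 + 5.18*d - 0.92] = 5.18 - 11.78*d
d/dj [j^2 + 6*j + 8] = 2*j + 6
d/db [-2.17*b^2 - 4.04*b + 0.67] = -4.34*b - 4.04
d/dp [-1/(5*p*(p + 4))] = 2*(p + 2)/(5*p^2*(p + 4)^2)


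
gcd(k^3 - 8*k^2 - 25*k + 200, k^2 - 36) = 1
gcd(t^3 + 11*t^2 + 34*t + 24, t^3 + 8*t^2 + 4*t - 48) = t^2 + 10*t + 24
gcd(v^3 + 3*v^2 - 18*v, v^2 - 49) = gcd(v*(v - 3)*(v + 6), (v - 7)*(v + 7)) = 1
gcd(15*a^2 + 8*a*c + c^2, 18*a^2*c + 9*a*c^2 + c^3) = 3*a + c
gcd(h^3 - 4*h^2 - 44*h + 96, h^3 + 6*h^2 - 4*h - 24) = h^2 + 4*h - 12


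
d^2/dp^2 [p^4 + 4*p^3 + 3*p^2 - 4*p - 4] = 12*p^2 + 24*p + 6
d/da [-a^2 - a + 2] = -2*a - 1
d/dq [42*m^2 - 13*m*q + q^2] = -13*m + 2*q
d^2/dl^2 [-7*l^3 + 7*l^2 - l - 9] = 14 - 42*l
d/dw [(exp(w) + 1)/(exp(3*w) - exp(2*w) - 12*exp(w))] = ((exp(w) + 1)*(-3*exp(2*w) + 2*exp(w) + 12) - (-exp(2*w) + exp(w) + 12)*exp(w))*exp(-w)/(-exp(2*w) + exp(w) + 12)^2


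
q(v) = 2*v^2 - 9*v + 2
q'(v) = 4*v - 9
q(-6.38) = 140.83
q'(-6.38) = -34.52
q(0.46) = -1.72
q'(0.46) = -7.16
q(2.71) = -7.70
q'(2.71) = 1.84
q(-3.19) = 51.06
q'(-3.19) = -21.76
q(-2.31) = 33.46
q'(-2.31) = -18.24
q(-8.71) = 232.12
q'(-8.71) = -43.84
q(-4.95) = 95.56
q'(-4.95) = -28.80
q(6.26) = 24.04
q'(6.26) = 16.04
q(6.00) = 20.00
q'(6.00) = 15.00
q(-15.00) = 587.00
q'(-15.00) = -69.00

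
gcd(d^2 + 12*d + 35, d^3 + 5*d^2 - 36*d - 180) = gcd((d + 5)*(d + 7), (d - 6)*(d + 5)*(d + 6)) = d + 5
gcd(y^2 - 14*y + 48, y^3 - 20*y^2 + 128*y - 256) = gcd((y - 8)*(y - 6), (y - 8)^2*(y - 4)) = y - 8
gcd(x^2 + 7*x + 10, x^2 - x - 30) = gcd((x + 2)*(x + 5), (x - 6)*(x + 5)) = x + 5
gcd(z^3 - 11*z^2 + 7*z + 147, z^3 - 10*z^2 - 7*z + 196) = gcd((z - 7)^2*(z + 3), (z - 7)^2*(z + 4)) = z^2 - 14*z + 49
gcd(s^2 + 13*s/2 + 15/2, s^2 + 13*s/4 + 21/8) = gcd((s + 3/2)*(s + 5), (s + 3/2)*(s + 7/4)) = s + 3/2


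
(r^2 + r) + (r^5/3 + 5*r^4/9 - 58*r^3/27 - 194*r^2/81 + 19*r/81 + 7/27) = r^5/3 + 5*r^4/9 - 58*r^3/27 - 113*r^2/81 + 100*r/81 + 7/27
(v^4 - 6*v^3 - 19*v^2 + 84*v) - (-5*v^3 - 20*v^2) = v^4 - v^3 + v^2 + 84*v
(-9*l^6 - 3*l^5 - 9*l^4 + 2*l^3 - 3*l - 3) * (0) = 0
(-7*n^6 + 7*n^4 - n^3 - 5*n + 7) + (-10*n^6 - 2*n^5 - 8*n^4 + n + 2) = -17*n^6 - 2*n^5 - n^4 - n^3 - 4*n + 9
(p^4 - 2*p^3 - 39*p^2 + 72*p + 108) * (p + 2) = p^5 - 43*p^3 - 6*p^2 + 252*p + 216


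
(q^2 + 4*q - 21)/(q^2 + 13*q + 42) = (q - 3)/(q + 6)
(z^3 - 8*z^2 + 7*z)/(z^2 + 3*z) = (z^2 - 8*z + 7)/(z + 3)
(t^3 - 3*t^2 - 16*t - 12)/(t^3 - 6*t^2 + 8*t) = (t^3 - 3*t^2 - 16*t - 12)/(t*(t^2 - 6*t + 8))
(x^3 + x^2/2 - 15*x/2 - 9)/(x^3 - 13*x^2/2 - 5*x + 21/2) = (x^2 - x - 6)/(x^2 - 8*x + 7)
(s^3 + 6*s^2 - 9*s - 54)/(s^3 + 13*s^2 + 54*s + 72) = (s - 3)/(s + 4)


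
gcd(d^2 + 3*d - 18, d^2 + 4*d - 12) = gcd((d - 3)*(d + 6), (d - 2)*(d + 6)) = d + 6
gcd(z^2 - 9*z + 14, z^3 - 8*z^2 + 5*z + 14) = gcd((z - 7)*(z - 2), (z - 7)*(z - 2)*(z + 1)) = z^2 - 9*z + 14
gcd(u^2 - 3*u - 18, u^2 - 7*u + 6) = u - 6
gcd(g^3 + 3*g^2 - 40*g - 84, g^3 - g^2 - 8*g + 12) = 1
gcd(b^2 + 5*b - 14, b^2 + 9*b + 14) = b + 7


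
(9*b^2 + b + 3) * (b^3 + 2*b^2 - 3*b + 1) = 9*b^5 + 19*b^4 - 22*b^3 + 12*b^2 - 8*b + 3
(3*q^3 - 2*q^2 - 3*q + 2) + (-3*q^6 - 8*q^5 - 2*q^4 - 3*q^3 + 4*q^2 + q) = -3*q^6 - 8*q^5 - 2*q^4 + 2*q^2 - 2*q + 2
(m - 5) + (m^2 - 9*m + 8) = m^2 - 8*m + 3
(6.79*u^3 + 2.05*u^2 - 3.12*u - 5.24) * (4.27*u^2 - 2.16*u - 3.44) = 28.9933*u^5 - 5.9129*u^4 - 41.108*u^3 - 22.6876*u^2 + 22.0512*u + 18.0256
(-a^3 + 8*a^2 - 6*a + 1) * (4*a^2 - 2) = -4*a^5 + 32*a^4 - 22*a^3 - 12*a^2 + 12*a - 2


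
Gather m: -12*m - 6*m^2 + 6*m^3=6*m^3 - 6*m^2 - 12*m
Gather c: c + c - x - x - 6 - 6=2*c - 2*x - 12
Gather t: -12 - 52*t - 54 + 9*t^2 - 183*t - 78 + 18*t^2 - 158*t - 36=27*t^2 - 393*t - 180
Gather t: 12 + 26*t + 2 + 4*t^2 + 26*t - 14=4*t^2 + 52*t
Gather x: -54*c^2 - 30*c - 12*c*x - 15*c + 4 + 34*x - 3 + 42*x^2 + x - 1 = -54*c^2 - 45*c + 42*x^2 + x*(35 - 12*c)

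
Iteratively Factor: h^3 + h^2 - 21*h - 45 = (h - 5)*(h^2 + 6*h + 9) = (h - 5)*(h + 3)*(h + 3)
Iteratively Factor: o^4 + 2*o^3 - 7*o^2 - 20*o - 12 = (o - 3)*(o^3 + 5*o^2 + 8*o + 4) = (o - 3)*(o + 2)*(o^2 + 3*o + 2) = (o - 3)*(o + 1)*(o + 2)*(o + 2)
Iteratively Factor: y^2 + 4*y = (y + 4)*(y)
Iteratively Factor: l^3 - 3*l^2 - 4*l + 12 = (l - 2)*(l^2 - l - 6) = (l - 3)*(l - 2)*(l + 2)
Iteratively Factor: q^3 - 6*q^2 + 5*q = (q - 5)*(q^2 - q) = q*(q - 5)*(q - 1)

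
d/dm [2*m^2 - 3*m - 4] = 4*m - 3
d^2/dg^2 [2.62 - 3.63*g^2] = -7.26000000000000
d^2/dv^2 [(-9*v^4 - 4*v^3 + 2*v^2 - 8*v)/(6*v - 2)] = (-243*v^4 + 180*v^3 - 18*v^2 - 12*v - 22)/(27*v^3 - 27*v^2 + 9*v - 1)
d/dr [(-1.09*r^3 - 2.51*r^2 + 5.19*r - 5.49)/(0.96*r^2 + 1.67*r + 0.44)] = (-1.0464*r^4 - 3.6406*r^3 - 10.6129*r^2 + 8.332*r + 11.4519)/(0.9216*r^4 + 3.2064*r^3 + 3.6337*r^2 + 1.4696*r + 0.1936)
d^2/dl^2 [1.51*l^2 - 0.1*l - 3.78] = 3.02000000000000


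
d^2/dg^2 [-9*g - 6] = 0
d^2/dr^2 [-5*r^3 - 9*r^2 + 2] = -30*r - 18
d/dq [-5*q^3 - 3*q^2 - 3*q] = -15*q^2 - 6*q - 3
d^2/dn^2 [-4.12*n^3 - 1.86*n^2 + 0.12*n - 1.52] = -24.72*n - 3.72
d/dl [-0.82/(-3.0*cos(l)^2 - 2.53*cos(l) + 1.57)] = (4.92*cos(l) + 2.0746)*sin(l)/(3.0*cos(l)^2 + 2.53*cos(l) - 1.57)^2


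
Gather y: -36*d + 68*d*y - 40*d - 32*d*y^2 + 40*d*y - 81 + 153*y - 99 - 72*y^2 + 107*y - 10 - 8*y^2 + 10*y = -76*d + y^2*(-32*d - 80) + y*(108*d + 270) - 190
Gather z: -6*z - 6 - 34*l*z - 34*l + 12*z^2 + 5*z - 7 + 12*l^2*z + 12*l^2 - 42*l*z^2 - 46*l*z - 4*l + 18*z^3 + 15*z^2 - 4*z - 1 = 12*l^2 - 38*l + 18*z^3 + z^2*(27 - 42*l) + z*(12*l^2 - 80*l - 5) - 14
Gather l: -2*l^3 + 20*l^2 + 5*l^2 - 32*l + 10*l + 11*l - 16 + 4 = -2*l^3 + 25*l^2 - 11*l - 12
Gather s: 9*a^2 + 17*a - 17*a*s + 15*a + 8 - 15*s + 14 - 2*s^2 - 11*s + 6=9*a^2 + 32*a - 2*s^2 + s*(-17*a - 26) + 28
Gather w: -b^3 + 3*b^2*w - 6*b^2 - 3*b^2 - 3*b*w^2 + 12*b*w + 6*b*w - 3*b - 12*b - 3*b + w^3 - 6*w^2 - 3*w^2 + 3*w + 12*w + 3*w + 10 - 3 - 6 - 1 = -b^3 - 9*b^2 - 18*b + w^3 + w^2*(-3*b - 9) + w*(3*b^2 + 18*b + 18)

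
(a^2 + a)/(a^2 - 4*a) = (a + 1)/(a - 4)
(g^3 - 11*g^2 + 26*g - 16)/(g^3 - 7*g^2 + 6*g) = (g^2 - 10*g + 16)/(g*(g - 6))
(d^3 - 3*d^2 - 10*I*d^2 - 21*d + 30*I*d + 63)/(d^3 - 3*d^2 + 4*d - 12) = (d^2 - 10*I*d - 21)/(d^2 + 4)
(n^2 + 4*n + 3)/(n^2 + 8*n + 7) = (n + 3)/(n + 7)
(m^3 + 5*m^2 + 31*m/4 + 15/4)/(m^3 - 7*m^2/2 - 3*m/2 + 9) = (2*m^2 + 7*m + 5)/(2*(m^2 - 5*m + 6))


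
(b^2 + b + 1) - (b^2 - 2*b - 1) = 3*b + 2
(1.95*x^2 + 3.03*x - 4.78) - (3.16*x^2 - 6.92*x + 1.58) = -1.21*x^2 + 9.95*x - 6.36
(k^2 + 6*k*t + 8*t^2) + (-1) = k^2 + 6*k*t + 8*t^2 - 1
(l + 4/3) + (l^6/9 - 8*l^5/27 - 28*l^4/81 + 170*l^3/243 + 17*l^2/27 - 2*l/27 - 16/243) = l^6/9 - 8*l^5/27 - 28*l^4/81 + 170*l^3/243 + 17*l^2/27 + 25*l/27 + 308/243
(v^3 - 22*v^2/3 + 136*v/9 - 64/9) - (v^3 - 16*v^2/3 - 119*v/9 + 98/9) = -2*v^2 + 85*v/3 - 18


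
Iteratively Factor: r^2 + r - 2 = (r - 1)*(r + 2)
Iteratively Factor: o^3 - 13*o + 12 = (o - 1)*(o^2 + o - 12) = (o - 1)*(o + 4)*(o - 3)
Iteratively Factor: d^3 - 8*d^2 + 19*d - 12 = (d - 3)*(d^2 - 5*d + 4) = (d - 4)*(d - 3)*(d - 1)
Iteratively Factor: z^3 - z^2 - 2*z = (z)*(z^2 - z - 2) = z*(z - 2)*(z + 1)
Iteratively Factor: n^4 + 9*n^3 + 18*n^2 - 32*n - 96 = (n + 3)*(n^3 + 6*n^2 - 32) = (n + 3)*(n + 4)*(n^2 + 2*n - 8) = (n + 3)*(n + 4)^2*(n - 2)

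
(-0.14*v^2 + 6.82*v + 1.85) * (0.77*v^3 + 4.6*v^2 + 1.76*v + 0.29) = -0.1078*v^5 + 4.6074*v^4 + 32.5501*v^3 + 20.4726*v^2 + 5.2338*v + 0.5365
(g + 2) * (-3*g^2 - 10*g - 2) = -3*g^3 - 16*g^2 - 22*g - 4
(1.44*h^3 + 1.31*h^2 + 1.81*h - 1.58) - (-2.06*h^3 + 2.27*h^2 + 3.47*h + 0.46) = 3.5*h^3 - 0.96*h^2 - 1.66*h - 2.04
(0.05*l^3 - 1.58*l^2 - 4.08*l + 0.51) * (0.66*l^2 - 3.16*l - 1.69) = 0.033*l^5 - 1.2008*l^4 + 2.2155*l^3 + 15.8996*l^2 + 5.2836*l - 0.8619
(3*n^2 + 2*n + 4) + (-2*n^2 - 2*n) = n^2 + 4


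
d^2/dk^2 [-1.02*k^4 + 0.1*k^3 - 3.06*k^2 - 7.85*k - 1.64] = -12.24*k^2 + 0.6*k - 6.12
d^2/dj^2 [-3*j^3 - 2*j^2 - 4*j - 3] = -18*j - 4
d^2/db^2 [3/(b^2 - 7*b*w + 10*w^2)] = 6*(-b^2 + 7*b*w - 10*w^2 + (2*b - 7*w)^2)/(b^2 - 7*b*w + 10*w^2)^3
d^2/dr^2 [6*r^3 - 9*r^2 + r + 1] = 36*r - 18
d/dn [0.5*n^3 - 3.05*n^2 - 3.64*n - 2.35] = 1.5*n^2 - 6.1*n - 3.64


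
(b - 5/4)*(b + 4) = b^2 + 11*b/4 - 5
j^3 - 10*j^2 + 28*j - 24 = (j - 6)*(j - 2)^2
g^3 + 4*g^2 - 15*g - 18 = (g - 3)*(g + 1)*(g + 6)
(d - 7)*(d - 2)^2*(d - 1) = d^4 - 12*d^3 + 43*d^2 - 60*d + 28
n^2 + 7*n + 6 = (n + 1)*(n + 6)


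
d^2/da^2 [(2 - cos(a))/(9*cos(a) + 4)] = 22*(9*sin(a)^2 + 4*cos(a) + 9)/(9*cos(a) + 4)^3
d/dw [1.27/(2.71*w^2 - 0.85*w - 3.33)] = (1.0795 - 6.8834*w)/(-2.71*w^2 + 0.85*w + 3.33)^2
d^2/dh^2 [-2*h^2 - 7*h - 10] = -4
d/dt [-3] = 0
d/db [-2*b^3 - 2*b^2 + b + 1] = -6*b^2 - 4*b + 1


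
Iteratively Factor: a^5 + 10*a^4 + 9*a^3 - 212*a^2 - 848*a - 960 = (a + 4)*(a^4 + 6*a^3 - 15*a^2 - 152*a - 240) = (a + 3)*(a + 4)*(a^3 + 3*a^2 - 24*a - 80) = (a + 3)*(a + 4)^2*(a^2 - a - 20) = (a - 5)*(a + 3)*(a + 4)^2*(a + 4)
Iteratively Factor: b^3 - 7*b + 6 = (b + 3)*(b^2 - 3*b + 2) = (b - 2)*(b + 3)*(b - 1)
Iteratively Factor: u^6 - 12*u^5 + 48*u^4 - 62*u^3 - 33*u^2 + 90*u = (u)*(u^5 - 12*u^4 + 48*u^3 - 62*u^2 - 33*u + 90) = u*(u - 3)*(u^4 - 9*u^3 + 21*u^2 + u - 30) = u*(u - 5)*(u - 3)*(u^3 - 4*u^2 + u + 6) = u*(u - 5)*(u - 3)^2*(u^2 - u - 2) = u*(u - 5)*(u - 3)^2*(u + 1)*(u - 2)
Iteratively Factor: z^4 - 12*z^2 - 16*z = (z + 2)*(z^3 - 2*z^2 - 8*z) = z*(z + 2)*(z^2 - 2*z - 8) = z*(z - 4)*(z + 2)*(z + 2)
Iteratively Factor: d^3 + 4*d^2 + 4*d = (d + 2)*(d^2 + 2*d) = d*(d + 2)*(d + 2)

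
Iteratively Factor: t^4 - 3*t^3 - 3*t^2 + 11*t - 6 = (t - 1)*(t^3 - 2*t^2 - 5*t + 6) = (t - 3)*(t - 1)*(t^2 + t - 2) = (t - 3)*(t - 1)*(t + 2)*(t - 1)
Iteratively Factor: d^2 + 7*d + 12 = (d + 4)*(d + 3)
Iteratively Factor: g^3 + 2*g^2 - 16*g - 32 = (g - 4)*(g^2 + 6*g + 8) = (g - 4)*(g + 4)*(g + 2)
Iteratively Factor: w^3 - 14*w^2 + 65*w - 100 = (w - 5)*(w^2 - 9*w + 20) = (w - 5)^2*(w - 4)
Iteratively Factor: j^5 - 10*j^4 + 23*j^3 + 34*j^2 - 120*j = (j + 2)*(j^4 - 12*j^3 + 47*j^2 - 60*j) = (j - 4)*(j + 2)*(j^3 - 8*j^2 + 15*j) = (j - 5)*(j - 4)*(j + 2)*(j^2 - 3*j) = j*(j - 5)*(j - 4)*(j + 2)*(j - 3)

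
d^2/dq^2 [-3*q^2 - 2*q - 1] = -6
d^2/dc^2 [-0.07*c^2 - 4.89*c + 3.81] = -0.140000000000000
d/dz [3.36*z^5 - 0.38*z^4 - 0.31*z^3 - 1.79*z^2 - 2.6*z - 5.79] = 16.8*z^4 - 1.52*z^3 - 0.93*z^2 - 3.58*z - 2.6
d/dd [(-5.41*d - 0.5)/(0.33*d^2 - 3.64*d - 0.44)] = (1.7853*d^2 + 0.329999999999998*d + 0.5604)/(0.1089*d^4 - 2.4024*d^3 + 12.9592*d^2 + 3.2032*d + 0.1936)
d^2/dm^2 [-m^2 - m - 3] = -2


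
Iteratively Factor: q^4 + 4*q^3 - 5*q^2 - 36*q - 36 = (q + 3)*(q^3 + q^2 - 8*q - 12) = (q + 2)*(q + 3)*(q^2 - q - 6) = (q + 2)^2*(q + 3)*(q - 3)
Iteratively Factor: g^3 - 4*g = (g)*(g^2 - 4) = g*(g - 2)*(g + 2)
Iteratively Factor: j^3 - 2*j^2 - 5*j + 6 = (j + 2)*(j^2 - 4*j + 3) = (j - 3)*(j + 2)*(j - 1)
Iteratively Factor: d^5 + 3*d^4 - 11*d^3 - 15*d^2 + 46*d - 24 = (d - 1)*(d^4 + 4*d^3 - 7*d^2 - 22*d + 24) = (d - 1)*(d + 4)*(d^3 - 7*d + 6) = (d - 2)*(d - 1)*(d + 4)*(d^2 + 2*d - 3) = (d - 2)*(d - 1)*(d + 3)*(d + 4)*(d - 1)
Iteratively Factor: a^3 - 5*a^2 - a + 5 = (a - 5)*(a^2 - 1) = (a - 5)*(a + 1)*(a - 1)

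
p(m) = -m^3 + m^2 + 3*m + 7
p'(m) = -3*m^2 + 2*m + 3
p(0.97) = 9.94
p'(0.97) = 2.12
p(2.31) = 6.94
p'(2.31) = -8.39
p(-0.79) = 5.75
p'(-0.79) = -0.45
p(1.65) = 10.18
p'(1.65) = -1.87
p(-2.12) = 14.66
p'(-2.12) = -14.72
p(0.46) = 8.49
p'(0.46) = 3.29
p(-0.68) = 5.74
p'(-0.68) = 0.25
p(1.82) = 9.74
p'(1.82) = -3.30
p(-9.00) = 790.00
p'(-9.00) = -258.00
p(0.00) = 7.00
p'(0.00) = 3.00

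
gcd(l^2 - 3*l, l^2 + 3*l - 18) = l - 3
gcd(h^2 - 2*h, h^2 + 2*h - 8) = h - 2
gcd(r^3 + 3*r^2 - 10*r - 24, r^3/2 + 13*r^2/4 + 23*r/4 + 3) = r + 4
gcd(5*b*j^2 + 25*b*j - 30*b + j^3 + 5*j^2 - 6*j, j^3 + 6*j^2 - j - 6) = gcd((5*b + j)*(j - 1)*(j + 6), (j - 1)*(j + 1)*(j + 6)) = j^2 + 5*j - 6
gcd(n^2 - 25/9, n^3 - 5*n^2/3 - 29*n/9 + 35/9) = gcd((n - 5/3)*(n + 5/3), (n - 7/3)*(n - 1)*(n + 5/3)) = n + 5/3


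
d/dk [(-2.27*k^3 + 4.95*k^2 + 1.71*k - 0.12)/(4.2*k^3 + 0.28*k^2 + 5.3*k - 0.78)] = (-21.4256*k^4 - 38.426*k^3 + 32.58*k^2 - 7.6548*k - 0.6978)/(17.64*k^6 + 2.352*k^5 + 44.5984*k^4 - 3.584*k^3 + 27.6532*k^2 - 8.268*k + 0.6084)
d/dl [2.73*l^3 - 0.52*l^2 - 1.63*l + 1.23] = 8.19*l^2 - 1.04*l - 1.63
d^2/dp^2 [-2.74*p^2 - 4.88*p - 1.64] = -5.48000000000000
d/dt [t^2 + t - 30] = 2*t + 1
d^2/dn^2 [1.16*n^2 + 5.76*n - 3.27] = 2.32000000000000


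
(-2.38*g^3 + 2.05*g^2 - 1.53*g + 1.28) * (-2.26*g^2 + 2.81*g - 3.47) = 5.3788*g^5 - 11.3208*g^4 + 17.4769*g^3 - 14.3056*g^2 + 8.9059*g - 4.4416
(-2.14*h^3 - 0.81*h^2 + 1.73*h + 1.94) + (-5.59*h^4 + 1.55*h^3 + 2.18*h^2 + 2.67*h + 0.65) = -5.59*h^4 - 0.59*h^3 + 1.37*h^2 + 4.4*h + 2.59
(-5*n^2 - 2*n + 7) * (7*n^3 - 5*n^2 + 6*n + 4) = -35*n^5 + 11*n^4 + 29*n^3 - 67*n^2 + 34*n + 28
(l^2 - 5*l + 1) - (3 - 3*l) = l^2 - 2*l - 2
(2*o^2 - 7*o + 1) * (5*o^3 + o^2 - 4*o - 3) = 10*o^5 - 33*o^4 - 10*o^3 + 23*o^2 + 17*o - 3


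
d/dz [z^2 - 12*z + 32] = 2*z - 12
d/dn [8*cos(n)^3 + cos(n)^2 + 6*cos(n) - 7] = 2*(12*sin(n)^2 - cos(n) - 15)*sin(n)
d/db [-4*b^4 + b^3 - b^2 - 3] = b*(-16*b^2 + 3*b - 2)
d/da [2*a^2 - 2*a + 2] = 4*a - 2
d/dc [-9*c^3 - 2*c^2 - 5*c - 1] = -27*c^2 - 4*c - 5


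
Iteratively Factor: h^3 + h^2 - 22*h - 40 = (h - 5)*(h^2 + 6*h + 8) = (h - 5)*(h + 2)*(h + 4)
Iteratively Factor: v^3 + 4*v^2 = (v)*(v^2 + 4*v) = v^2*(v + 4)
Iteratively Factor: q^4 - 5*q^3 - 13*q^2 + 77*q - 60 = (q - 3)*(q^3 - 2*q^2 - 19*q + 20) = (q - 3)*(q - 1)*(q^2 - q - 20) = (q - 3)*(q - 1)*(q + 4)*(q - 5)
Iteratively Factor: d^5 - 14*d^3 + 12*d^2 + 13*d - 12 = (d - 1)*(d^4 + d^3 - 13*d^2 - d + 12) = (d - 1)*(d + 1)*(d^3 - 13*d + 12) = (d - 1)*(d + 1)*(d + 4)*(d^2 - 4*d + 3) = (d - 3)*(d - 1)*(d + 1)*(d + 4)*(d - 1)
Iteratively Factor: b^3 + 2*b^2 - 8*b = (b + 4)*(b^2 - 2*b) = (b - 2)*(b + 4)*(b)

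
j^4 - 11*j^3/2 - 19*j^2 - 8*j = j*(j - 8)*(j + 1/2)*(j + 2)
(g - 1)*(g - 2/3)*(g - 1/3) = g^3 - 2*g^2 + 11*g/9 - 2/9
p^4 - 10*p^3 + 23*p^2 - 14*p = p*(p - 7)*(p - 2)*(p - 1)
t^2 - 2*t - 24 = (t - 6)*(t + 4)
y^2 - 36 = (y - 6)*(y + 6)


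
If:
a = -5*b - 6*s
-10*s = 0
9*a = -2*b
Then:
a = 0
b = 0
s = 0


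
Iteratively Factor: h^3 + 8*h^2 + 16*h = (h + 4)*(h^2 + 4*h) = h*(h + 4)*(h + 4)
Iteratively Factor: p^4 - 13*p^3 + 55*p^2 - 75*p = (p - 3)*(p^3 - 10*p^2 + 25*p) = p*(p - 3)*(p^2 - 10*p + 25) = p*(p - 5)*(p - 3)*(p - 5)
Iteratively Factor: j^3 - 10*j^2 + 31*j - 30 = (j - 2)*(j^2 - 8*j + 15) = (j - 5)*(j - 2)*(j - 3)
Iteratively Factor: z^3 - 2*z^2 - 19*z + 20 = (z - 5)*(z^2 + 3*z - 4) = (z - 5)*(z - 1)*(z + 4)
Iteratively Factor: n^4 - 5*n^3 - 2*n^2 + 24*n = (n)*(n^3 - 5*n^2 - 2*n + 24) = n*(n - 4)*(n^2 - n - 6) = n*(n - 4)*(n + 2)*(n - 3)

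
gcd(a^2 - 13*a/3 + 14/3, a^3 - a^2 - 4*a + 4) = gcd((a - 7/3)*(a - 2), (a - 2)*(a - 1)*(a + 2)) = a - 2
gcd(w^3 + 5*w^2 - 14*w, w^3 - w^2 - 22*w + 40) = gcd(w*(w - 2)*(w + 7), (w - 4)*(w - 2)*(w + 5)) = w - 2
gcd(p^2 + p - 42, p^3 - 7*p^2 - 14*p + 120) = p - 6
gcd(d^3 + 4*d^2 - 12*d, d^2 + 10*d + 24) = d + 6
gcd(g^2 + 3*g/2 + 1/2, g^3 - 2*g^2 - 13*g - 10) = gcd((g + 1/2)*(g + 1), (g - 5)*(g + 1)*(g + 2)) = g + 1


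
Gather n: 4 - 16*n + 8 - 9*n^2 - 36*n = -9*n^2 - 52*n + 12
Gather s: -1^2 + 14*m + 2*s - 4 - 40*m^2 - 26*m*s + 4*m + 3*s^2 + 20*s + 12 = -40*m^2 + 18*m + 3*s^2 + s*(22 - 26*m) + 7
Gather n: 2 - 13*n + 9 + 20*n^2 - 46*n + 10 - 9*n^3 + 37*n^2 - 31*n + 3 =-9*n^3 + 57*n^2 - 90*n + 24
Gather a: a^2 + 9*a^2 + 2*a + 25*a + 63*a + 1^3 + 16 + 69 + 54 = 10*a^2 + 90*a + 140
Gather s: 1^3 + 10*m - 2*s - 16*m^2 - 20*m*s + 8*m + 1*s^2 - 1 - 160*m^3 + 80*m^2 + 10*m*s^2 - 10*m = -160*m^3 + 64*m^2 + 8*m + s^2*(10*m + 1) + s*(-20*m - 2)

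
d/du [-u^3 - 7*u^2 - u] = -3*u^2 - 14*u - 1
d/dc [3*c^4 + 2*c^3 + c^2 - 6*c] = 12*c^3 + 6*c^2 + 2*c - 6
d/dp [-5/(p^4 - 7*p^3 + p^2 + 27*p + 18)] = 5*(4*p^3 - 21*p^2 + 2*p + 27)/(p^4 - 7*p^3 + p^2 + 27*p + 18)^2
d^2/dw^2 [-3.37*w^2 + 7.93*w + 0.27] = -6.74000000000000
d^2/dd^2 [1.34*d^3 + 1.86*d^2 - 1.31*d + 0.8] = 8.04*d + 3.72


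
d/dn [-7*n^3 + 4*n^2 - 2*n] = -21*n^2 + 8*n - 2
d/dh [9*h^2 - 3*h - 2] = 18*h - 3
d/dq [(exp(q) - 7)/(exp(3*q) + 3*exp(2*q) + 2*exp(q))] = 2*(-exp(3*q) + 9*exp(2*q) + 21*exp(q) + 7)*exp(-q)/(exp(4*q) + 6*exp(3*q) + 13*exp(2*q) + 12*exp(q) + 4)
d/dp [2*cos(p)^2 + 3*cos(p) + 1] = -(4*cos(p) + 3)*sin(p)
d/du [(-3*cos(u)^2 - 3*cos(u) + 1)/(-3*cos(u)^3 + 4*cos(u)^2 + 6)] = 16*(9*cos(u)^4 + 18*cos(u)^3 - 21*cos(u)^2 + 44*cos(u) + 18)*sin(u)/(16*sin(u)^2 + 9*cos(u) + 3*cos(3*u) - 40)^2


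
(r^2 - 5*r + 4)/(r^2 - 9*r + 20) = (r - 1)/(r - 5)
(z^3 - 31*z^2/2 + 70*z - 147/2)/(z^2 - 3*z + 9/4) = 2*(z^2 - 14*z + 49)/(2*z - 3)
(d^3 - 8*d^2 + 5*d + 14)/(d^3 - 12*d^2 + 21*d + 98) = (d^2 - d - 2)/(d^2 - 5*d - 14)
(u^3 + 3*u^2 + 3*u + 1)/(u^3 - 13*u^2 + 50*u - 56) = (u^3 + 3*u^2 + 3*u + 1)/(u^3 - 13*u^2 + 50*u - 56)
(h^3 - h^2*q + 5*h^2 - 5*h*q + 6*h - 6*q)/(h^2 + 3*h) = h - q + 2 - 2*q/h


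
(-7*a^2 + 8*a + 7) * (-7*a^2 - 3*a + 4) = 49*a^4 - 35*a^3 - 101*a^2 + 11*a + 28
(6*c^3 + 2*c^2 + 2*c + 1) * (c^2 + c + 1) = 6*c^5 + 8*c^4 + 10*c^3 + 5*c^2 + 3*c + 1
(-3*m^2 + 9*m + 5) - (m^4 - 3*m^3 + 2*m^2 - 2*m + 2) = -m^4 + 3*m^3 - 5*m^2 + 11*m + 3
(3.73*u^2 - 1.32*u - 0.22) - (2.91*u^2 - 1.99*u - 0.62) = 0.82*u^2 + 0.67*u + 0.4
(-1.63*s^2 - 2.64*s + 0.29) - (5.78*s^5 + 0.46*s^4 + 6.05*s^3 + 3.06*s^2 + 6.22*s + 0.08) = -5.78*s^5 - 0.46*s^4 - 6.05*s^3 - 4.69*s^2 - 8.86*s + 0.21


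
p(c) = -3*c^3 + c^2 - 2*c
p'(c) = -9*c^2 + 2*c - 2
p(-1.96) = 30.35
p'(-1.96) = -40.49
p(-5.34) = 496.02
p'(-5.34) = -269.32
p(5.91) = -596.17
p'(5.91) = -304.53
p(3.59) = -133.10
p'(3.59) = -110.81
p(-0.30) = 0.77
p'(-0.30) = -3.41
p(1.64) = -13.82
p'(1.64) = -22.93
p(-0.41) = 1.19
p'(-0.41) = -4.33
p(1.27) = -7.07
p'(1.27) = -13.98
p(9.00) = -2124.00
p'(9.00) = -713.00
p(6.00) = -624.00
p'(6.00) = -314.00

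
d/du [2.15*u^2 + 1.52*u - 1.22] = 4.3*u + 1.52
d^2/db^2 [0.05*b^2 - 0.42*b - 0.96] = 0.100000000000000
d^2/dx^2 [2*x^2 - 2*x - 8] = 4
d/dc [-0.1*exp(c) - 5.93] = -0.1*exp(c)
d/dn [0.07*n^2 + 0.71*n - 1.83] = 0.14*n + 0.71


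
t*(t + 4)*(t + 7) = t^3 + 11*t^2 + 28*t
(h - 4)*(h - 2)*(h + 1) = h^3 - 5*h^2 + 2*h + 8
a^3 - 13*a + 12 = (a - 3)*(a - 1)*(a + 4)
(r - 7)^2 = r^2 - 14*r + 49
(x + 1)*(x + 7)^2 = x^3 + 15*x^2 + 63*x + 49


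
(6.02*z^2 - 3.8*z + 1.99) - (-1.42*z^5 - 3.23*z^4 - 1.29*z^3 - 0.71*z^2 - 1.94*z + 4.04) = 1.42*z^5 + 3.23*z^4 + 1.29*z^3 + 6.73*z^2 - 1.86*z - 2.05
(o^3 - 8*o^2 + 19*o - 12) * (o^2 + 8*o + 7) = o^5 - 38*o^3 + 84*o^2 + 37*o - 84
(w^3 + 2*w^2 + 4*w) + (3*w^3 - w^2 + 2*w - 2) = 4*w^3 + w^2 + 6*w - 2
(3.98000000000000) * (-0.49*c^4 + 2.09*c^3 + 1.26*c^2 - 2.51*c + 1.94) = -1.9502*c^4 + 8.3182*c^3 + 5.0148*c^2 - 9.9898*c + 7.7212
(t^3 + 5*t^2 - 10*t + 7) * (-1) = -t^3 - 5*t^2 + 10*t - 7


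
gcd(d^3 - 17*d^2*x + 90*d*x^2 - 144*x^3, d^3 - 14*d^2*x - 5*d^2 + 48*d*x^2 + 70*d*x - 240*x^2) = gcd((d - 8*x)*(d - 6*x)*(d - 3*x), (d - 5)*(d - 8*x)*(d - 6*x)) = d^2 - 14*d*x + 48*x^2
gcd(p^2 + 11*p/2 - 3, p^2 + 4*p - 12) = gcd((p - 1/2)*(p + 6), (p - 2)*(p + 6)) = p + 6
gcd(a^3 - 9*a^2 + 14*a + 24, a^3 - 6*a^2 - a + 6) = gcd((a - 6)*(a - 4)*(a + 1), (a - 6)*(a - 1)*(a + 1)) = a^2 - 5*a - 6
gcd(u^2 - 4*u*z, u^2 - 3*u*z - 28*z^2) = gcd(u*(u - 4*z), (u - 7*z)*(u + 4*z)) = 1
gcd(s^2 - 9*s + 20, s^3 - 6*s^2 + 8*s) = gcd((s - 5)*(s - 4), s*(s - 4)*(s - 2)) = s - 4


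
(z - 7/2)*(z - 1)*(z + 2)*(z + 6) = z^4 + 7*z^3/2 - 41*z^2/2 - 26*z + 42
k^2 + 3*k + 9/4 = (k + 3/2)^2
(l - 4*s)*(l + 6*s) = l^2 + 2*l*s - 24*s^2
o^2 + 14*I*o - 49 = (o + 7*I)^2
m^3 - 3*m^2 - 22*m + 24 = (m - 6)*(m - 1)*(m + 4)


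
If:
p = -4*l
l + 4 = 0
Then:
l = -4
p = 16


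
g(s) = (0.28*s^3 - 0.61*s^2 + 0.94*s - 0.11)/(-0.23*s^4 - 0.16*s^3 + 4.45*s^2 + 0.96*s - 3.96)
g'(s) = (0.84*s^2 - 1.22*s + 0.94)/(-0.23*s^4 - 0.16*s^3 + 4.45*s^2 + 0.96*s - 3.96) + (0.28*s^3 - 0.61*s^2 + 0.94*s - 0.11)*(0.92*s^3 + 0.48*s^2 - 8.9*s - 0.96)/(-0.23*s^4 - 0.16*s^3 + 4.45*s^2 + 0.96*s - 3.96)^2 = (0.0644*s^6 - 0.2806*s^5 + 1.797*s^4 + 0.7372*s^3 - 8.1478*s^2 + 5.8102*s - 3.6168)/(0.0529*s^8 + 0.0736*s^7 - 2.0214*s^6 - 1.8656*s^5 + 21.3169*s^4 + 9.8112*s^3 - 34.3224*s^2 - 7.6032*s + 15.6816)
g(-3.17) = -0.93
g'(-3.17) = 0.55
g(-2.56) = -0.72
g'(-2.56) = 0.17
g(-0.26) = 0.10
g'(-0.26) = -0.37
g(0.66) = -0.22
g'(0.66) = -1.29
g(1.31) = 0.18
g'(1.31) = -0.25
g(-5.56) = 1.13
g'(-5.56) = 1.15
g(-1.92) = -0.71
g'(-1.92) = -0.20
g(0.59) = -0.15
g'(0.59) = -0.74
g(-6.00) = 0.78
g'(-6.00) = 0.55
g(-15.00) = 0.11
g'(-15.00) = 0.01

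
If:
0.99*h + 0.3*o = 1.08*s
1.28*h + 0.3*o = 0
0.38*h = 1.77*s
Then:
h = 0.00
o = 0.00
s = 0.00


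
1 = 1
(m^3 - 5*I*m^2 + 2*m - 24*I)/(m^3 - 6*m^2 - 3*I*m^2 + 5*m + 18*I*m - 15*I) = (m^2 - 2*I*m + 8)/(m^2 - 6*m + 5)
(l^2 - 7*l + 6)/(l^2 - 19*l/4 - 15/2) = 4*(l - 1)/(4*l + 5)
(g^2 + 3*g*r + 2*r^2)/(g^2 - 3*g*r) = (g^2 + 3*g*r + 2*r^2)/(g*(g - 3*r))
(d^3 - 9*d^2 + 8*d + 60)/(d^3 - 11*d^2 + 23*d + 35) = (d^2 - 4*d - 12)/(d^2 - 6*d - 7)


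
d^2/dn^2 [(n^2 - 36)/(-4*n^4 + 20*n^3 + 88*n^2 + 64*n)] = (-3*n^8 + 15*n^7 + 313*n^6 - 2796*n^5 - 1488*n^4 + 30880*n^3 + 60912*n^2 + 38016*n + 9216)/(2*n^3*(n^9 - 15*n^8 + 9*n^7 + 487*n^6 + 282*n^5 - 6348*n^4 - 20440*n^3 - 27072*n^2 - 16896*n - 4096))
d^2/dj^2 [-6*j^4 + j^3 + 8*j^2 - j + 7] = -72*j^2 + 6*j + 16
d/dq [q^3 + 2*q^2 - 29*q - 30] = 3*q^2 + 4*q - 29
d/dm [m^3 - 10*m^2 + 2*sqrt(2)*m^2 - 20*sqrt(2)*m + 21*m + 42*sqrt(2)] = 3*m^2 - 20*m + 4*sqrt(2)*m - 20*sqrt(2) + 21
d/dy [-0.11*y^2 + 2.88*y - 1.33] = 2.88 - 0.22*y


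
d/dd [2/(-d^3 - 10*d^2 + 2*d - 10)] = 2*(3*d^2 + 20*d - 2)/(d^3 + 10*d^2 - 2*d + 10)^2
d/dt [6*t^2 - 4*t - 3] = 12*t - 4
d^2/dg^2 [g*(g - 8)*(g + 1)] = 6*g - 14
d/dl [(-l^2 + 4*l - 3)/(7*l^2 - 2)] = 2*(-14*l^2 + 23*l - 4)/(49*l^4 - 28*l^2 + 4)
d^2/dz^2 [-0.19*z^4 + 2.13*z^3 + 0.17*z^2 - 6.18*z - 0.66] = -2.28*z^2 + 12.78*z + 0.34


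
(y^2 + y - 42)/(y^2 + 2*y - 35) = (y - 6)/(y - 5)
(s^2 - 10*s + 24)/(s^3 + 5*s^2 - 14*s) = (s^2 - 10*s + 24)/(s*(s^2 + 5*s - 14))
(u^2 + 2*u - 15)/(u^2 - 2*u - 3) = (u + 5)/(u + 1)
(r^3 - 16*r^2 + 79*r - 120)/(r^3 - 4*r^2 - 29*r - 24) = (r^2 - 8*r + 15)/(r^2 + 4*r + 3)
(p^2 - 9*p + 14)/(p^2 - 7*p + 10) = (p - 7)/(p - 5)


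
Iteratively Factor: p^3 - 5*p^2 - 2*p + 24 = (p + 2)*(p^2 - 7*p + 12) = (p - 3)*(p + 2)*(p - 4)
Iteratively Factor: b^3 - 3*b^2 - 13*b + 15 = (b - 5)*(b^2 + 2*b - 3) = (b - 5)*(b + 3)*(b - 1)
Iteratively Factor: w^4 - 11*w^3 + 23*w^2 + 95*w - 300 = (w - 5)*(w^3 - 6*w^2 - 7*w + 60) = (w - 5)^2*(w^2 - w - 12) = (w - 5)^2*(w - 4)*(w + 3)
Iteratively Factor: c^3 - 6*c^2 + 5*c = (c)*(c^2 - 6*c + 5) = c*(c - 5)*(c - 1)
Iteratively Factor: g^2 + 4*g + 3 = (g + 1)*(g + 3)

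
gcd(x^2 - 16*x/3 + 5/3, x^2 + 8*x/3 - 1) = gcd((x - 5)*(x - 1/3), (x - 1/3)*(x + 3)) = x - 1/3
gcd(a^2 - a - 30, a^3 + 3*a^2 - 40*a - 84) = a - 6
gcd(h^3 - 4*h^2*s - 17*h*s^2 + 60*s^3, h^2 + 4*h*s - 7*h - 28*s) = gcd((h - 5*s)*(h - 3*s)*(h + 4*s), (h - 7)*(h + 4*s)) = h + 4*s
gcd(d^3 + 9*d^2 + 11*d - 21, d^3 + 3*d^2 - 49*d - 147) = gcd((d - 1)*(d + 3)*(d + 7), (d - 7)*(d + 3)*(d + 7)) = d^2 + 10*d + 21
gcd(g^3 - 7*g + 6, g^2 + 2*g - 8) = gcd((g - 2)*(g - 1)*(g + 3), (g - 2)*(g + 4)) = g - 2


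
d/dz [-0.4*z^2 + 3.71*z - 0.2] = 3.71 - 0.8*z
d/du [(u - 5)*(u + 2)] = 2*u - 3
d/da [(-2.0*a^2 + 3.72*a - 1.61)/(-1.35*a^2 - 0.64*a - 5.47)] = (6.302*a^2 + 17.533*a - 21.3788)/(1.8225*a^4 + 1.728*a^3 + 15.1786*a^2 + 7.0016*a + 29.9209)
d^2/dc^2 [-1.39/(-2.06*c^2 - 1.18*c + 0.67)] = (-11.797208*c^2 - 6.757624*c + 1.39*(4.12*c + 1.18)*(8.24*c + 2.36) + 3.836956)/(2.06*c^2 + 1.18*c - 0.67)^3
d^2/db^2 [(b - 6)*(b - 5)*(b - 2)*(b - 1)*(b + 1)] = 20*b^3 - 156*b^2 + 306*b - 94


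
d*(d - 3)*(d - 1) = d^3 - 4*d^2 + 3*d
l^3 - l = l*(l - 1)*(l + 1)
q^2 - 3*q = q*(q - 3)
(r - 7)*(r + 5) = r^2 - 2*r - 35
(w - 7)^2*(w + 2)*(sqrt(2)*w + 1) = sqrt(2)*w^4 - 12*sqrt(2)*w^3 + w^3 - 12*w^2 + 21*sqrt(2)*w^2 + 21*w + 98*sqrt(2)*w + 98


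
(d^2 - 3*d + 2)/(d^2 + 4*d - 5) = (d - 2)/(d + 5)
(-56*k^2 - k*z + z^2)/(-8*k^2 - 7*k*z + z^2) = (7*k + z)/(k + z)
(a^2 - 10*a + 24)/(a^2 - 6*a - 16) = (-a^2 + 10*a - 24)/(-a^2 + 6*a + 16)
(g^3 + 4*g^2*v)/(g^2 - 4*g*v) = g*(g + 4*v)/(g - 4*v)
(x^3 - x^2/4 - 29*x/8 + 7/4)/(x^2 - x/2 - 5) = (8*x^2 - 18*x + 7)/(4*(2*x - 5))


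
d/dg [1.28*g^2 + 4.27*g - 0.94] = 2.56*g + 4.27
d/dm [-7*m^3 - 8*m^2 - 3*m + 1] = -21*m^2 - 16*m - 3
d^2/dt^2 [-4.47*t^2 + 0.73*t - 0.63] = -8.94000000000000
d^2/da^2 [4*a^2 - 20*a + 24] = 8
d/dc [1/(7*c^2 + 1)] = -14*c/(7*c^2 + 1)^2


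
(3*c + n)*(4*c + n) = 12*c^2 + 7*c*n + n^2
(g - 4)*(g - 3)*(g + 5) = g^3 - 2*g^2 - 23*g + 60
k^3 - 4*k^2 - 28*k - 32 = (k - 8)*(k + 2)^2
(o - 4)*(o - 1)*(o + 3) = o^3 - 2*o^2 - 11*o + 12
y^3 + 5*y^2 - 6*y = y*(y - 1)*(y + 6)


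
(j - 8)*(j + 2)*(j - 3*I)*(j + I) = j^4 - 6*j^3 - 2*I*j^3 - 13*j^2 + 12*I*j^2 - 18*j + 32*I*j - 48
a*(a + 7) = a^2 + 7*a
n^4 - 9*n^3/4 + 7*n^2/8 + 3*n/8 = n*(n - 3/2)*(n - 1)*(n + 1/4)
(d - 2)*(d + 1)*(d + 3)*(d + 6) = d^4 + 8*d^3 + 7*d^2 - 36*d - 36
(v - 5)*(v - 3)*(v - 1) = v^3 - 9*v^2 + 23*v - 15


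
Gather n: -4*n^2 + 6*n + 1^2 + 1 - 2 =-4*n^2 + 6*n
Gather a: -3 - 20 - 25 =-48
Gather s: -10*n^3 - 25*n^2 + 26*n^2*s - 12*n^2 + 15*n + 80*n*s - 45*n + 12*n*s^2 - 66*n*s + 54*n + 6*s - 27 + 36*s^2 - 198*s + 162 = -10*n^3 - 37*n^2 + 24*n + s^2*(12*n + 36) + s*(26*n^2 + 14*n - 192) + 135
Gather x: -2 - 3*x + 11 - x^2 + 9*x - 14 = -x^2 + 6*x - 5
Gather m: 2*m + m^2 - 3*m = m^2 - m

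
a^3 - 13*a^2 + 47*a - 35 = (a - 7)*(a - 5)*(a - 1)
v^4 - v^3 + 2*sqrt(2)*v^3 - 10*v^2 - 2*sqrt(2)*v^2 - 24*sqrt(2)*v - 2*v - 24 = (v - 4)*(v + 3)*(v + sqrt(2))^2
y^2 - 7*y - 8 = (y - 8)*(y + 1)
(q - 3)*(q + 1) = q^2 - 2*q - 3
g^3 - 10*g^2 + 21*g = g*(g - 7)*(g - 3)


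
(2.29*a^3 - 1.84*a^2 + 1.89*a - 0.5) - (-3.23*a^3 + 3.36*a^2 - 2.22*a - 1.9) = 5.52*a^3 - 5.2*a^2 + 4.11*a + 1.4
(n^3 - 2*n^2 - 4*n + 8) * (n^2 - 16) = n^5 - 2*n^4 - 20*n^3 + 40*n^2 + 64*n - 128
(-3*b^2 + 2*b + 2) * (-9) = 27*b^2 - 18*b - 18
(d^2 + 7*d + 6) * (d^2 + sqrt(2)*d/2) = d^4 + sqrt(2)*d^3/2 + 7*d^3 + 7*sqrt(2)*d^2/2 + 6*d^2 + 3*sqrt(2)*d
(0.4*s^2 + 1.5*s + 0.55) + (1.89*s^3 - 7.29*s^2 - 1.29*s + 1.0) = 1.89*s^3 - 6.89*s^2 + 0.21*s + 1.55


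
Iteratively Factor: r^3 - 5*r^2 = (r)*(r^2 - 5*r) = r^2*(r - 5)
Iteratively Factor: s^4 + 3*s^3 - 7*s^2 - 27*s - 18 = (s + 2)*(s^3 + s^2 - 9*s - 9) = (s + 1)*(s + 2)*(s^2 - 9) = (s - 3)*(s + 1)*(s + 2)*(s + 3)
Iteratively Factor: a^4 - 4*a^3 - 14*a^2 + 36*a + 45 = (a - 5)*(a^3 + a^2 - 9*a - 9) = (a - 5)*(a - 3)*(a^2 + 4*a + 3) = (a - 5)*(a - 3)*(a + 1)*(a + 3)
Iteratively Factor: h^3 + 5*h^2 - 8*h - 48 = (h - 3)*(h^2 + 8*h + 16) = (h - 3)*(h + 4)*(h + 4)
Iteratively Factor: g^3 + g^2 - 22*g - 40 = (g - 5)*(g^2 + 6*g + 8) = (g - 5)*(g + 2)*(g + 4)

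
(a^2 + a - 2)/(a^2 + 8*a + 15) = (a^2 + a - 2)/(a^2 + 8*a + 15)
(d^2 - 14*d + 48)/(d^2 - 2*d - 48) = (d - 6)/(d + 6)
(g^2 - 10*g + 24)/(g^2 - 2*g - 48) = (-g^2 + 10*g - 24)/(-g^2 + 2*g + 48)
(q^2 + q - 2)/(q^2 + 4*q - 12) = (q^2 + q - 2)/(q^2 + 4*q - 12)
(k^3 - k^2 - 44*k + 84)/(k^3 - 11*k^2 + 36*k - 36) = (k + 7)/(k - 3)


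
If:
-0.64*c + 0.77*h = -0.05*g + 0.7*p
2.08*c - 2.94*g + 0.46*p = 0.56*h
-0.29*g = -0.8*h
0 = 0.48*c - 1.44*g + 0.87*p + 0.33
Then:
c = 0.37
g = 0.21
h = 0.08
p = -0.24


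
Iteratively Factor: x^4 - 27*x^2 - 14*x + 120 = (x + 3)*(x^3 - 3*x^2 - 18*x + 40) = (x - 5)*(x + 3)*(x^2 + 2*x - 8) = (x - 5)*(x - 2)*(x + 3)*(x + 4)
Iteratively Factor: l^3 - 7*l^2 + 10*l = (l - 2)*(l^2 - 5*l) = l*(l - 2)*(l - 5)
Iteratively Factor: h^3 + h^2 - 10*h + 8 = (h - 2)*(h^2 + 3*h - 4) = (h - 2)*(h - 1)*(h + 4)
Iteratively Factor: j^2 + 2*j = (j + 2)*(j)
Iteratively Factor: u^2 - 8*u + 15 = (u - 3)*(u - 5)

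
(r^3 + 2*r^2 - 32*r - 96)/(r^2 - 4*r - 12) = (r^2 + 8*r + 16)/(r + 2)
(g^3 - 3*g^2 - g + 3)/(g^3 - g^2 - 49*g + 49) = (g^2 - 2*g - 3)/(g^2 - 49)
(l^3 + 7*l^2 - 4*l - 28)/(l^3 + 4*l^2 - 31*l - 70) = (l - 2)/(l - 5)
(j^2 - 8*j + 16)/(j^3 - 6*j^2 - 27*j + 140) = (j - 4)/(j^2 - 2*j - 35)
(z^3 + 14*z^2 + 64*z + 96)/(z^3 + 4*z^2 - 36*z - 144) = (z + 4)/(z - 6)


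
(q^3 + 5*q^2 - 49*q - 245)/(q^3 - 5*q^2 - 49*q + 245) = (q + 5)/(q - 5)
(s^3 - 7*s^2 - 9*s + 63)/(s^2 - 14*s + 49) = (s^2 - 9)/(s - 7)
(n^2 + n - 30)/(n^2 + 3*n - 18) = (n - 5)/(n - 3)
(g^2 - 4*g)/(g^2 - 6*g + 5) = g*(g - 4)/(g^2 - 6*g + 5)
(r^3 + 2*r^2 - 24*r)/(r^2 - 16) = r*(r + 6)/(r + 4)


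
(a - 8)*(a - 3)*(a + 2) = a^3 - 9*a^2 + 2*a + 48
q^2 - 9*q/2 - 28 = (q - 8)*(q + 7/2)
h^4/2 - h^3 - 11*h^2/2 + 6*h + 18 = (h/2 + 1)*(h - 3)^2*(h + 2)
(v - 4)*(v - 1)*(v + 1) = v^3 - 4*v^2 - v + 4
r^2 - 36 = (r - 6)*(r + 6)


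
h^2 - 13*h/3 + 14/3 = (h - 7/3)*(h - 2)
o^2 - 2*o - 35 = (o - 7)*(o + 5)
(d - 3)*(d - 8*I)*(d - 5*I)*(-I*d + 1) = -I*d^4 - 12*d^3 + 3*I*d^3 + 36*d^2 + 27*I*d^2 - 40*d - 81*I*d + 120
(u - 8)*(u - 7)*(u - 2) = u^3 - 17*u^2 + 86*u - 112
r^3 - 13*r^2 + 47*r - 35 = (r - 7)*(r - 5)*(r - 1)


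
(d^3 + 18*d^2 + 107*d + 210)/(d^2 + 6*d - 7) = (d^2 + 11*d + 30)/(d - 1)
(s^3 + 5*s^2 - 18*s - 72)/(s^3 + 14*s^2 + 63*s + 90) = (s - 4)/(s + 5)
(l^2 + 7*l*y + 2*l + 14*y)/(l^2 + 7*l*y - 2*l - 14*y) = (l + 2)/(l - 2)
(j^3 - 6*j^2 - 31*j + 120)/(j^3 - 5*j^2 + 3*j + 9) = (j^2 - 3*j - 40)/(j^2 - 2*j - 3)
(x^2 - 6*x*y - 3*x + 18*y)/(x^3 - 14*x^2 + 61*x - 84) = (x - 6*y)/(x^2 - 11*x + 28)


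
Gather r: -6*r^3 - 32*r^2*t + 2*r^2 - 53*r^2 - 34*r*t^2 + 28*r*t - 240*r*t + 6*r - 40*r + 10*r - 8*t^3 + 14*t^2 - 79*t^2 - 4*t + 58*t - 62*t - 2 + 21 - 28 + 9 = -6*r^3 + r^2*(-32*t - 51) + r*(-34*t^2 - 212*t - 24) - 8*t^3 - 65*t^2 - 8*t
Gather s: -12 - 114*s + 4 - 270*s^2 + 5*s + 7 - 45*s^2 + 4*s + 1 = -315*s^2 - 105*s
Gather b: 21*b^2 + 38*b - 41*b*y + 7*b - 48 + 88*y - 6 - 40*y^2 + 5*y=21*b^2 + b*(45 - 41*y) - 40*y^2 + 93*y - 54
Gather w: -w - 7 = -w - 7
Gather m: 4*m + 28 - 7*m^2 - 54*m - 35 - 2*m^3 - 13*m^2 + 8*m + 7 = -2*m^3 - 20*m^2 - 42*m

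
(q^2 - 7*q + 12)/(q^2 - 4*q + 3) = (q - 4)/(q - 1)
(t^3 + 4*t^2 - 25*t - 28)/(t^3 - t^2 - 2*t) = (t^2 + 3*t - 28)/(t*(t - 2))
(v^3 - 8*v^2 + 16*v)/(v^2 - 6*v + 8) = v*(v - 4)/(v - 2)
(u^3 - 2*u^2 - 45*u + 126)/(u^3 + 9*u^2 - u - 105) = (u - 6)/(u + 5)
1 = 1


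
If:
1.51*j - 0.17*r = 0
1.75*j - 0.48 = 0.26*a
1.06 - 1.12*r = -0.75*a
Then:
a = -2.29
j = -0.07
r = -0.59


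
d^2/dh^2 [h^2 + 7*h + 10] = 2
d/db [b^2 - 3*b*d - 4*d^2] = 2*b - 3*d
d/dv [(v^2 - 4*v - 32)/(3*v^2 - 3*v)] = (3*v^2 + 64*v - 32)/(3*v^2*(v^2 - 2*v + 1))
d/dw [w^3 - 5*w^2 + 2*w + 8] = 3*w^2 - 10*w + 2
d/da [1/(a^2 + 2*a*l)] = 2*(-a - l)/(a^2*(a + 2*l)^2)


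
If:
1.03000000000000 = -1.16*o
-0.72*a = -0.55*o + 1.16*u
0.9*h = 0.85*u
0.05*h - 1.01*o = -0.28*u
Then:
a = 3.74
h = -2.59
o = -0.89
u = -2.74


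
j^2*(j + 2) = j^3 + 2*j^2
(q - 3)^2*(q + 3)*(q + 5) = q^4 + 2*q^3 - 24*q^2 - 18*q + 135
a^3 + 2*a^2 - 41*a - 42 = (a - 6)*(a + 1)*(a + 7)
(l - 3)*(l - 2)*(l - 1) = l^3 - 6*l^2 + 11*l - 6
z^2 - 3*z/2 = z*(z - 3/2)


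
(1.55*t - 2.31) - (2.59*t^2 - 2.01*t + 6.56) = -2.59*t^2 + 3.56*t - 8.87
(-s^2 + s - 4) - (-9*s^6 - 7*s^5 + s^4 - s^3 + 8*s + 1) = 9*s^6 + 7*s^5 - s^4 + s^3 - s^2 - 7*s - 5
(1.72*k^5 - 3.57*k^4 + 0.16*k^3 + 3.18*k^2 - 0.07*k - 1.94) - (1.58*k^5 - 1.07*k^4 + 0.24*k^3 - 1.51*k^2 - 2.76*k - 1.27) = 0.14*k^5 - 2.5*k^4 - 0.08*k^3 + 4.69*k^2 + 2.69*k - 0.67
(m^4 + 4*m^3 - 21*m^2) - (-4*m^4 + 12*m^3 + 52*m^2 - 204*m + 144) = 5*m^4 - 8*m^3 - 73*m^2 + 204*m - 144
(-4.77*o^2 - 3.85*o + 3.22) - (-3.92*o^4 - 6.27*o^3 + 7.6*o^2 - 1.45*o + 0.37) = 3.92*o^4 + 6.27*o^3 - 12.37*o^2 - 2.4*o + 2.85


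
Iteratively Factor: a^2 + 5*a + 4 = (a + 1)*(a + 4)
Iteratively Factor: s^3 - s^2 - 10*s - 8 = (s + 1)*(s^2 - 2*s - 8) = (s + 1)*(s + 2)*(s - 4)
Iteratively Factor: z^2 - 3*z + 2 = (z - 1)*(z - 2)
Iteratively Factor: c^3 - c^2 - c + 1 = (c + 1)*(c^2 - 2*c + 1) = (c - 1)*(c + 1)*(c - 1)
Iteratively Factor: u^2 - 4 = (u + 2)*(u - 2)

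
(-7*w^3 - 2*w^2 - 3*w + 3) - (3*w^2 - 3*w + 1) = -7*w^3 - 5*w^2 + 2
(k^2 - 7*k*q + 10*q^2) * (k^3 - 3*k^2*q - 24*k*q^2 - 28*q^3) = k^5 - 10*k^4*q + 7*k^3*q^2 + 110*k^2*q^3 - 44*k*q^4 - 280*q^5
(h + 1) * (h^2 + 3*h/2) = h^3 + 5*h^2/2 + 3*h/2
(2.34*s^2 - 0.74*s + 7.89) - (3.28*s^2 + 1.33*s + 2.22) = -0.94*s^2 - 2.07*s + 5.67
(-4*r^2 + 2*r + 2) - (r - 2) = -4*r^2 + r + 4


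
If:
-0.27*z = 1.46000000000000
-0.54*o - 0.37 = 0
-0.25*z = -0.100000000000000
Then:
No Solution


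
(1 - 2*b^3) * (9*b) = -18*b^4 + 9*b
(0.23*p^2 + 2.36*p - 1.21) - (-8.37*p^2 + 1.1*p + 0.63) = 8.6*p^2 + 1.26*p - 1.84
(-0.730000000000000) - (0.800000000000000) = -1.53000000000000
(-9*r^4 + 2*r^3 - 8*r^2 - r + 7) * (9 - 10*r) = 90*r^5 - 101*r^4 + 98*r^3 - 62*r^2 - 79*r + 63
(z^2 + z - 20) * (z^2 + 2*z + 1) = z^4 + 3*z^3 - 17*z^2 - 39*z - 20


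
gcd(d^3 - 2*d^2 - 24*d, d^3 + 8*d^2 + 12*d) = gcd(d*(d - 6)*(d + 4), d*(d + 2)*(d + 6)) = d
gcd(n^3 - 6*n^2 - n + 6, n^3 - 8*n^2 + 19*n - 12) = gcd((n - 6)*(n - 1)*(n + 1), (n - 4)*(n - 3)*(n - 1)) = n - 1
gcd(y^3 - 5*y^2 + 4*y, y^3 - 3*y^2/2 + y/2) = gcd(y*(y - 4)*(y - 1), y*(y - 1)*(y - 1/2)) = y^2 - y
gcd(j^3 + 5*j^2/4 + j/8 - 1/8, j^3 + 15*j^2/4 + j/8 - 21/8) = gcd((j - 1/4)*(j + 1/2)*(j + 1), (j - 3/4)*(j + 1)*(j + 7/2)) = j + 1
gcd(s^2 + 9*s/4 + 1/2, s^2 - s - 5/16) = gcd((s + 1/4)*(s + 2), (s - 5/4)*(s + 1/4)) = s + 1/4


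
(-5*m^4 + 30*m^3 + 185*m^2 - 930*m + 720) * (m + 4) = -5*m^5 + 10*m^4 + 305*m^3 - 190*m^2 - 3000*m + 2880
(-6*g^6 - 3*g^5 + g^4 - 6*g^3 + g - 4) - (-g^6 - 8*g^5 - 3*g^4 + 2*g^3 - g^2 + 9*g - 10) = -5*g^6 + 5*g^5 + 4*g^4 - 8*g^3 + g^2 - 8*g + 6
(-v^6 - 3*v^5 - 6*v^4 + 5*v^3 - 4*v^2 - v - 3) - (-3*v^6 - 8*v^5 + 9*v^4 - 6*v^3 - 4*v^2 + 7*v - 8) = 2*v^6 + 5*v^5 - 15*v^4 + 11*v^3 - 8*v + 5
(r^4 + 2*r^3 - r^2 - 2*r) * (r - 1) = r^5 + r^4 - 3*r^3 - r^2 + 2*r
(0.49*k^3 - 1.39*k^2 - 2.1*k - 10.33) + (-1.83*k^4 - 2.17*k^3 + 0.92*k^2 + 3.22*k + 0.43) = -1.83*k^4 - 1.68*k^3 - 0.47*k^2 + 1.12*k - 9.9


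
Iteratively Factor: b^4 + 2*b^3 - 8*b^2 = (b)*(b^3 + 2*b^2 - 8*b) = b*(b + 4)*(b^2 - 2*b) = b^2*(b + 4)*(b - 2)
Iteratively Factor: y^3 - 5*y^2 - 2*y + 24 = (y - 3)*(y^2 - 2*y - 8) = (y - 3)*(y + 2)*(y - 4)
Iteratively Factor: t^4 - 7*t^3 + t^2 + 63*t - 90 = (t - 5)*(t^3 - 2*t^2 - 9*t + 18) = (t - 5)*(t + 3)*(t^2 - 5*t + 6) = (t - 5)*(t - 2)*(t + 3)*(t - 3)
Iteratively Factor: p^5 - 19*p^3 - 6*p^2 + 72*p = (p - 2)*(p^4 + 2*p^3 - 15*p^2 - 36*p) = (p - 4)*(p - 2)*(p^3 + 6*p^2 + 9*p) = (p - 4)*(p - 2)*(p + 3)*(p^2 + 3*p) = (p - 4)*(p - 2)*(p + 3)^2*(p)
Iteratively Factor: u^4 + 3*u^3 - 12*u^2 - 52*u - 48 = (u - 4)*(u^3 + 7*u^2 + 16*u + 12) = (u - 4)*(u + 3)*(u^2 + 4*u + 4) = (u - 4)*(u + 2)*(u + 3)*(u + 2)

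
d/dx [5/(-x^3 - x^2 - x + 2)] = 5*(3*x^2 + 2*x + 1)/(x^3 + x^2 + x - 2)^2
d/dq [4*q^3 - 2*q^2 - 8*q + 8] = 12*q^2 - 4*q - 8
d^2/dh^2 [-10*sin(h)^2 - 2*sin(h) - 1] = 2*sin(h) - 20*cos(2*h)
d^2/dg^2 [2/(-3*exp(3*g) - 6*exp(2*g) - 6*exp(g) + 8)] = 6*(-6*(3*exp(2*g) + 4*exp(g) + 2)^2*exp(g) + (9*exp(2*g) + 8*exp(g) + 2)*(3*exp(3*g) + 6*exp(2*g) + 6*exp(g) - 8))*exp(g)/(3*exp(3*g) + 6*exp(2*g) + 6*exp(g) - 8)^3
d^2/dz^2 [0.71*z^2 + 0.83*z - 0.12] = 1.42000000000000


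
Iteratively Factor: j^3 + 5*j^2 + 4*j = (j + 1)*(j^2 + 4*j) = j*(j + 1)*(j + 4)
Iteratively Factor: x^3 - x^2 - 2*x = (x - 2)*(x^2 + x) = (x - 2)*(x + 1)*(x)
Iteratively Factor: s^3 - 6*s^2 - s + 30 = (s - 5)*(s^2 - s - 6) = (s - 5)*(s - 3)*(s + 2)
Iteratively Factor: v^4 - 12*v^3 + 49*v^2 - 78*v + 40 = (v - 2)*(v^3 - 10*v^2 + 29*v - 20) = (v - 2)*(v - 1)*(v^2 - 9*v + 20) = (v - 4)*(v - 2)*(v - 1)*(v - 5)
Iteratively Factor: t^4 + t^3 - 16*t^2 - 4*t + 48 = (t - 2)*(t^3 + 3*t^2 - 10*t - 24) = (t - 2)*(t + 4)*(t^2 - t - 6) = (t - 2)*(t + 2)*(t + 4)*(t - 3)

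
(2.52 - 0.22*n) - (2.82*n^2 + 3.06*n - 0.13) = -2.82*n^2 - 3.28*n + 2.65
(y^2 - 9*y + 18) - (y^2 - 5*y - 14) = 32 - 4*y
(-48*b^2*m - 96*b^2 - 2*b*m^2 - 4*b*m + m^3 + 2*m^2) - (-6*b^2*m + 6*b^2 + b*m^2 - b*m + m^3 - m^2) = -42*b^2*m - 102*b^2 - 3*b*m^2 - 3*b*m + 3*m^2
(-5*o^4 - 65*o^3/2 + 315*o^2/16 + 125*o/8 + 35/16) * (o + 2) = -5*o^5 - 85*o^4/2 - 725*o^3/16 + 55*o^2 + 535*o/16 + 35/8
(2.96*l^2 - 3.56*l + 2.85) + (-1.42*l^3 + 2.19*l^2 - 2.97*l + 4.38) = -1.42*l^3 + 5.15*l^2 - 6.53*l + 7.23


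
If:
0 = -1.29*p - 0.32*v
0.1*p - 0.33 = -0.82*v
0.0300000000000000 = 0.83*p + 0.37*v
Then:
No Solution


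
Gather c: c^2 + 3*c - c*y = c^2 + c*(3 - y)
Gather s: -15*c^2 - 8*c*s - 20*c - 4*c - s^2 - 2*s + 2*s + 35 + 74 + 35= -15*c^2 - 8*c*s - 24*c - s^2 + 144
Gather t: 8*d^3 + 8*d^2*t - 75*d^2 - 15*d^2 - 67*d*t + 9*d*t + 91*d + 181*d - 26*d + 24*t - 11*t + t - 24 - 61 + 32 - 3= 8*d^3 - 90*d^2 + 246*d + t*(8*d^2 - 58*d + 14) - 56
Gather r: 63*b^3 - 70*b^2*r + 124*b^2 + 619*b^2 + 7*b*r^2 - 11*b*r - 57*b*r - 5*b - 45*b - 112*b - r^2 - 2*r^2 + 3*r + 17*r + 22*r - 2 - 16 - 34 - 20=63*b^3 + 743*b^2 - 162*b + r^2*(7*b - 3) + r*(-70*b^2 - 68*b + 42) - 72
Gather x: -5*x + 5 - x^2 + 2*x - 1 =-x^2 - 3*x + 4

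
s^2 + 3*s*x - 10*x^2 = (s - 2*x)*(s + 5*x)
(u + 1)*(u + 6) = u^2 + 7*u + 6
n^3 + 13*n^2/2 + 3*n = n*(n + 1/2)*(n + 6)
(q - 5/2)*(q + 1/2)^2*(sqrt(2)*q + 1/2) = sqrt(2)*q^4 - 3*sqrt(2)*q^3/2 + q^3/2 - 9*sqrt(2)*q^2/4 - 3*q^2/4 - 9*q/8 - 5*sqrt(2)*q/8 - 5/16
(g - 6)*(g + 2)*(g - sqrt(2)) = g^3 - 4*g^2 - sqrt(2)*g^2 - 12*g + 4*sqrt(2)*g + 12*sqrt(2)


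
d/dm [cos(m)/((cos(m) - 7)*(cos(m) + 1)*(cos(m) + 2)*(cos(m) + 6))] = (3*cos(m)^4 + 4*cos(m)^3 - 43*cos(m)^2 + 84)*sin(m)/((cos(m) - 7)^2*(cos(m) + 1)^2*(cos(m) + 2)^2*(cos(m) + 6)^2)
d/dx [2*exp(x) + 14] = 2*exp(x)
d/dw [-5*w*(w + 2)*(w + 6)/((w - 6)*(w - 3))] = 5*(-w^4 + 18*w^3 + 30*w^2 - 288*w - 216)/(w^4 - 18*w^3 + 117*w^2 - 324*w + 324)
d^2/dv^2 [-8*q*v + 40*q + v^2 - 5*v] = 2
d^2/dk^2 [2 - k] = 0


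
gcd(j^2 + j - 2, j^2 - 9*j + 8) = j - 1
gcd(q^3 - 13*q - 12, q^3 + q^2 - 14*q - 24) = q^2 - q - 12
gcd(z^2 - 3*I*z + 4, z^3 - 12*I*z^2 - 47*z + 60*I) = z - 4*I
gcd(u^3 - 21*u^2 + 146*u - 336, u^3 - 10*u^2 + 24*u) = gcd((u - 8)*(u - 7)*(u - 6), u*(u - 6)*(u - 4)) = u - 6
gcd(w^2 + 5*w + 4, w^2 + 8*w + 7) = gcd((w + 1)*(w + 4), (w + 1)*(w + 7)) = w + 1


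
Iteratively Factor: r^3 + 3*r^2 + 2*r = (r + 2)*(r^2 + r) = r*(r + 2)*(r + 1)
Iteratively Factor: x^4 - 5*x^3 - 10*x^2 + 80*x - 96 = (x - 2)*(x^3 - 3*x^2 - 16*x + 48) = (x - 2)*(x + 4)*(x^2 - 7*x + 12) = (x - 3)*(x - 2)*(x + 4)*(x - 4)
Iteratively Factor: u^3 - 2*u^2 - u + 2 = (u + 1)*(u^2 - 3*u + 2) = (u - 1)*(u + 1)*(u - 2)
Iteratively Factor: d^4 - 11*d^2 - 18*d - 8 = (d - 4)*(d^3 + 4*d^2 + 5*d + 2) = (d - 4)*(d + 1)*(d^2 + 3*d + 2) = (d - 4)*(d + 1)*(d + 2)*(d + 1)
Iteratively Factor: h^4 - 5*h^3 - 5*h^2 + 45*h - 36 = (h - 1)*(h^3 - 4*h^2 - 9*h + 36) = (h - 4)*(h - 1)*(h^2 - 9) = (h - 4)*(h - 3)*(h - 1)*(h + 3)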